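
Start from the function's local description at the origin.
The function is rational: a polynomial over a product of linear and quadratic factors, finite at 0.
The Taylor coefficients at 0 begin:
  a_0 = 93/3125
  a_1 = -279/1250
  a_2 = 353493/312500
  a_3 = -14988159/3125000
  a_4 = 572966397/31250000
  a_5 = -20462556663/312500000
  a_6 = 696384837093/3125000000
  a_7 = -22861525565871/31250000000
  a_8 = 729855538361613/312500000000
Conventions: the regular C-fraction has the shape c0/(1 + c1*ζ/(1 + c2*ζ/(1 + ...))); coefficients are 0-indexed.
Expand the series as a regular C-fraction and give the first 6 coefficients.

The regular C-fraction coefficients are [93/3125, 15/2, -304/125, 32783/19000, -2077205/4983016, 87183724064/68097011515].

Taylor coefficients (read off): a_0 = 93/3125, a_1 = -279/1250, a_2 = 353493/312500, a_3 = -14988159/3125000, a_4 = 572966397/31250000, a_5 = -20462556663/312500000.
c0 = a_0 = 93/3125. Peel one level at a time: if S = 1 + c*ζ/S' with S'(0) = 1, then c is the ζ-coefficient of S and S' = c*ζ/(S - 1).
S_1 = c0/f = 1 + (15/2)*ζ + (456/25)*ζ^2 + ...; c1 = 15/2.
S_2 = c1*ζ/(S_1 - 1) = 1 + (-304/125)*ζ + (65566/15625)*ζ^2 + ...; c2 = -304/125.
S_3 = c2*ζ/(S_2 - 1) = 1 + (32783/19000)*ζ + (415441/577600)*ζ^2 + ...; c3 = 32783/19000.
S_4 = c3*ζ/(S_3 - 1) = 1 + (-2077205/4983016)*ζ + (573577132/1074725089)*ζ^2 + ...; c4 = -2077205/4983016.
S_5 = c4*ζ/(S_4 - 1) = 1 + (87183724064/68097011515)*ζ + ...; c5 = 87183724064/68097011515.


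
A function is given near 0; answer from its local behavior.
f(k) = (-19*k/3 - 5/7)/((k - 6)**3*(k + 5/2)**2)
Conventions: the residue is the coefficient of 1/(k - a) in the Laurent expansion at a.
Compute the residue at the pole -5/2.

At the order-2 pole -5/2 set g(k) = (k - (-5/2))^2*f(k) = (-19*k/3 - 5/7)/(k - 6)**3.
Order-2 pole: residue = g'(a); g'(-5/2) = 2848/1753941, so the residue is 2848/1753941.

The residue is 2848/1753941.


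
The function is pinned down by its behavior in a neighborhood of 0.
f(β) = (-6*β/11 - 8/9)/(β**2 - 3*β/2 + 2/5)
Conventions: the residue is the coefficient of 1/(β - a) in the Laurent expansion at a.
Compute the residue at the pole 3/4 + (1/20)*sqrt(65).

The residue is -3/11 - (257/1287)*sqrt(65).

The factor β**2 - 3*β/2 + 2/5 splits as (β - a)(β - a') with a = 3/4 + (1/20)*sqrt(65), a' = 3/4 - (1/20)*sqrt(65). At the order-1 pole a set g(β) = (β - a)*f(β) = [-6*β/11 - 8/9] / (β - a').
Simple pole: residue = g(a) at a = 3/4 + (1/20)*sqrt(65), which is -3/11 - (257/1287)*sqrt(65).


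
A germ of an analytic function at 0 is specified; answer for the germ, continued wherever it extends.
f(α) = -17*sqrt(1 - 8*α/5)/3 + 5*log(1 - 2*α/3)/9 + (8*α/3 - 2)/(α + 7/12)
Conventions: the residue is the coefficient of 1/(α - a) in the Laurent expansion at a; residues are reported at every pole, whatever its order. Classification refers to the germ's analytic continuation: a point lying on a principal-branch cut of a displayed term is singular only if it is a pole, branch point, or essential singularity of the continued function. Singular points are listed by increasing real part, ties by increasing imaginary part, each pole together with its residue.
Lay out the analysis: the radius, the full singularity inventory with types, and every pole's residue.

Radius of convergence at 0: 7/12.
At -7/12: a pole of order 1; residue -32/9.
At 5/8: an algebraic (square-root) branch point.
At 3/2: a logarithmic branch point.

Denominator factor (α + 7/12): pole of order 1 at -7/12, modulus 7/12.
Branch term (-17/3)*sqrt(1 - α/(5/8)): its argument vanishes at α = 5/8, a square-root branch point, modulus 5/8.
Branch term (5/9)*log(1 - α/(3/2)): its argument vanishes at α = 3/2, a logarithmic branch point, modulus 3/2.
The radius of convergence is the smallest modulus among the singular points: 7/12.
The branch terms are analytic at -7/12 and contribute nothing to the residue; only the rational part matters.
At the order-1 pole -7/12 set g(α) = (α - (-7/12))*(rational part) = 8*α/3 - 2.
Simple pole: residue = g(a) at a = -7/12, which is -32/9.
List the singular points by increasing real part (a conjugate pair: the negative imaginary part first).


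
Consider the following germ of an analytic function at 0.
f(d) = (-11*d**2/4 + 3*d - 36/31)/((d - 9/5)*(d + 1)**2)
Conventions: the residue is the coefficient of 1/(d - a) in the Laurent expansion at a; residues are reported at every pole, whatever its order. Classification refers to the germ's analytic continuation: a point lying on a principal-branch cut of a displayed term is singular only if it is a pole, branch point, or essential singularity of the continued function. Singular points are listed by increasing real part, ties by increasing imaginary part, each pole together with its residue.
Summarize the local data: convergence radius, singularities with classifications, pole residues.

Denominator factor (d - 9/5): pole of order 1 at 9/5, modulus 9/5.
Denominator factor (d + 1)^2: pole of order 2 at -1, modulus 1.
The radius of convergence is the smallest modulus among the singular points: 1.
At the order-2 pole -1 set g(d) = (d - (-1))^2*f(d) = (-11*d**2/4 + 3*d - 36/31)/(d - 9/5).
Order-2 pole: residue = g'(a); g'(-1) = -52355/24304, so the residue is -52355/24304.
At the order-1 pole 9/5 set g(d) = (d - (9/5))*f(d) = (-11*d**2/4 + 3*d - 36/31)/(d + 1)**2.
Simple pole: residue = g(a) at a = 9/5, which is -14481/24304.
List the singular points by increasing real part (a conjugate pair: the negative imaginary part first).

Radius of convergence at 0: 1.
At -1: a pole of order 2; residue -52355/24304.
At 9/5: a pole of order 1; residue -14481/24304.


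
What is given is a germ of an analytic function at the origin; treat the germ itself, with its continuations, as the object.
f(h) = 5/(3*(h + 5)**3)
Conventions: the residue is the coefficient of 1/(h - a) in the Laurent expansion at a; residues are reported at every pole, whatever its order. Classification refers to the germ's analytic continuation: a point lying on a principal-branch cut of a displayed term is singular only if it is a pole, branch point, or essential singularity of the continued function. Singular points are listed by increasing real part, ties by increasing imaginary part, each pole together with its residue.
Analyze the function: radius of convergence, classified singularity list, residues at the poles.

Radius of convergence at 0: 5.
At -5: a pole of order 3; residue 0.

Denominator factor (h + 5)^3: pole of order 3 at -5, modulus 5.
The radius of convergence is the smallest modulus among the singular points: 5.
At the order-3 pole -5 set g(h) = (h - (-5))^3*f(h) = 5/3.
Order-3 pole: residue = g''(a)/2; g''(-5) = 0, so the residue is 0.


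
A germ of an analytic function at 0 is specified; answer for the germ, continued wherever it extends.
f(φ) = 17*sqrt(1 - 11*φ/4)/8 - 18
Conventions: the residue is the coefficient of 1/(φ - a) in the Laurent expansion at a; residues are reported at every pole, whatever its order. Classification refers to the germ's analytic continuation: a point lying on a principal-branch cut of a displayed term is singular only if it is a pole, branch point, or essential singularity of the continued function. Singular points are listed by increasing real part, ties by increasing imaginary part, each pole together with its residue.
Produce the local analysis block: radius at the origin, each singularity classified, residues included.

Branch term (17/8)*sqrt(1 - φ/(4/11)): its argument vanishes at φ = 4/11, a square-root branch point, modulus 4/11.
The radius of convergence is the smallest modulus among the singular points: 4/11.

Radius of convergence at 0: 4/11.
At 4/11: an algebraic (square-root) branch point.


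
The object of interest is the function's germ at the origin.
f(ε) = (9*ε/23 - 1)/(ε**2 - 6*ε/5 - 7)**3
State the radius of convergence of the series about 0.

The radius of convergence is -3/5 + (2/5)*sqrt(46).

Denominator factor (ε**2 - 6*ε/5 - 7)^3: discriminant 736/25, real irrational roots 3/5 + (2/5)*sqrt(46) and 3/5 - (2/5)*sqrt(46); poles of order 3, moduli 3/5 + (2/5)*sqrt(46) and -3/5 + (2/5)*sqrt(46).
The radius of convergence is the smallest modulus among the singular points: -3/5 + (2/5)*sqrt(46).


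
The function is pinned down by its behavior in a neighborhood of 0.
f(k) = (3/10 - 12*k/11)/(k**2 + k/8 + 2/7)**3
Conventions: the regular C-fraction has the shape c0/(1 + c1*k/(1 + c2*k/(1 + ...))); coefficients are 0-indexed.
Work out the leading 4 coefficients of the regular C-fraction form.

The regular C-fraction coefficients are [1029/80, 871/176, -900475/153296, 481581793/250980392].

Taylor coefficients (expand at 0): a_0 = 1029/80, a_1 = -896259/14080, a_2 = -6633963/112640, a_3 = 1194840843/1802240.
c0 = a_0 = 1029/80. Peel one level at a time: if S = 1 + c*k/S' with S'(0) = 1, then c is the k-coefficient of S and S' = c*k/(S - 1).
S_1 = c0/f = 1 + (871/176)*k + (900475/30976)*k^2 + ...; c1 = 871/176.
S_2 = c1*k/(S_1 - 1) = 1 + (-900475/153296)*k + (1094504075/97106048)*k^2 + ...; c2 = -900475/153296.
S_3 = c2*k/(S_2 - 1) = 1 + (481581793/250980392)*k + ...; c3 = 481581793/250980392.


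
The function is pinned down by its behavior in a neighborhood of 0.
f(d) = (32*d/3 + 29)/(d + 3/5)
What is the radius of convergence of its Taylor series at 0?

Denominator factor (d + 3/5): pole of order 1 at -3/5, modulus 3/5.
The radius of convergence is the smallest modulus among the singular points: 3/5.

The radius of convergence is 3/5.


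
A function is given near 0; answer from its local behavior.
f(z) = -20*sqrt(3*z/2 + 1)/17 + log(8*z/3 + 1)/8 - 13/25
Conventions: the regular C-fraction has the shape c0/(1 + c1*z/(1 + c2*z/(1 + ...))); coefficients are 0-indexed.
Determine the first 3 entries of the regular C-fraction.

The regular C-fraction coefficients are [-721/425, -100/309, 8083/69216].

Taylor coefficients (expand at 0): a_0 = -721/425, a_1 = -28/51, a_2 = -139/1224.
c0 = a_0 = -721/425. Peel one level at a time: if S = 1 + c*z/S' with S'(0) = 1, then c is the z-coefficient of S and S' = c*z/(S - 1).
S_1 = c0/f = 1 + (-100/309)*z + (202075/5346936)*z^2 + ...; c1 = -100/309.
S_2 = c1*z/(S_1 - 1) = 1 + (8083/69216)*z + ...; c2 = 8083/69216.


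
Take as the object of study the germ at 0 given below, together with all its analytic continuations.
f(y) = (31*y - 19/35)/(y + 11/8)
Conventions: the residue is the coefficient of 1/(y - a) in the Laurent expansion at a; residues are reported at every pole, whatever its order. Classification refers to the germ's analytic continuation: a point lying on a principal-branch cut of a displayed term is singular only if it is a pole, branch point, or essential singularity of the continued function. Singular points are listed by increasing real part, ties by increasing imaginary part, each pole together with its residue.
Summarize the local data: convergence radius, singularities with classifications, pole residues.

Denominator factor (y + 11/8): pole of order 1 at -11/8, modulus 11/8.
The radius of convergence is the smallest modulus among the singular points: 11/8.
At the order-1 pole -11/8 set g(y) = (y - (-11/8))*f(y) = 31*y - 19/35.
Simple pole: residue = g(a) at a = -11/8, which is -12087/280.

Radius of convergence at 0: 11/8.
At -11/8: a pole of order 1; residue -12087/280.


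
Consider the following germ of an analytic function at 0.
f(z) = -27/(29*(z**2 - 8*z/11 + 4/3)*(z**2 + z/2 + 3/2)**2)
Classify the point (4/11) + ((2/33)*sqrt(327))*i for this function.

The point is a pole of order 1.

The denominator factor z**2 - 8*z/11 + 4/3 vanishes at (4/11) + ((2/33)*sqrt(327))*i and appears to the power 1; the numerator there equals -27/29, nonzero, and no other factor vanishes.
Hence a pole whose order is the multiplicity, 1.


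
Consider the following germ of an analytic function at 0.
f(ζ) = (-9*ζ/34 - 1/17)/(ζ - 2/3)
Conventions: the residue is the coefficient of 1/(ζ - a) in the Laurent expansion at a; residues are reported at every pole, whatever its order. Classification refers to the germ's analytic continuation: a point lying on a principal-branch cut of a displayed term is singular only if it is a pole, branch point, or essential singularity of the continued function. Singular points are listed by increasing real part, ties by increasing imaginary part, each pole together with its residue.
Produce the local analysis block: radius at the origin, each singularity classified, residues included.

Radius of convergence at 0: 2/3.
At 2/3: a pole of order 1; residue -4/17.

Denominator factor (ζ - 2/3): pole of order 1 at 2/3, modulus 2/3.
The radius of convergence is the smallest modulus among the singular points: 2/3.
At the order-1 pole 2/3 set g(ζ) = (ζ - (2/3))*f(ζ) = -9*ζ/34 - 1/17.
Simple pole: residue = g(a) at a = 2/3, which is -4/17.


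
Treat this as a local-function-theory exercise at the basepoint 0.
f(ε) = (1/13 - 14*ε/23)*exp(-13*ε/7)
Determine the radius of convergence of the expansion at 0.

The factor exp(-13*ε/7) is entire and contributes no finite singular point.
The polynomial part has no poles.
No finite singular points: the Taylor series at 0 converges everywhere.

The radius of convergence is infinite.


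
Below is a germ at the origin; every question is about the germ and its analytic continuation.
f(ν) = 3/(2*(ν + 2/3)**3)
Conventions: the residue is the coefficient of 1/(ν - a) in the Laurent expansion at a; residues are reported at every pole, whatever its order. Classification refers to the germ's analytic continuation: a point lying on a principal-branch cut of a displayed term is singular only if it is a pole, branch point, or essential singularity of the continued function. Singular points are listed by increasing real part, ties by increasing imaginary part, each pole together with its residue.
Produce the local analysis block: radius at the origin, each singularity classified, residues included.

Radius of convergence at 0: 2/3.
At -2/3: a pole of order 3; residue 0.

Denominator factor (ν + 2/3)^3: pole of order 3 at -2/3, modulus 2/3.
The radius of convergence is the smallest modulus among the singular points: 2/3.
At the order-3 pole -2/3 set g(ν) = (ν - (-2/3))^3*f(ν) = 3/2.
Order-3 pole: residue = g''(a)/2; g''(-2/3) = 0, so the residue is 0.


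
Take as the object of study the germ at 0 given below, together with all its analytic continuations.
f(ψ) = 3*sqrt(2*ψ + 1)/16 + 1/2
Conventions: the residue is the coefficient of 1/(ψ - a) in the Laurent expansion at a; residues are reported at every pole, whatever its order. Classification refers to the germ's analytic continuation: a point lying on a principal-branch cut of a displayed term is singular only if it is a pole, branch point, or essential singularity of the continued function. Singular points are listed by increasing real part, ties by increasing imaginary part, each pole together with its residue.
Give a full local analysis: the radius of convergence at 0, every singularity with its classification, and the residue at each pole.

Branch term (3/16)*sqrt(1 - ψ/(-1/2)): its argument vanishes at ψ = -1/2, a square-root branch point, modulus 1/2.
The radius of convergence is the smallest modulus among the singular points: 1/2.

Radius of convergence at 0: 1/2.
At -1/2: an algebraic (square-root) branch point.


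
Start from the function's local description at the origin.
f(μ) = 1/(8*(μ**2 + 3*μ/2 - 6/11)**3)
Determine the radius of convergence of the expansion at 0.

Denominator factor (μ**2 + 3*μ/2 - 6/11)^3: discriminant 195/44, real irrational roots -3/4 + (1/44)*sqrt(2145) and -3/4 - (1/44)*sqrt(2145); poles of order 3, moduli -3/4 + (1/44)*sqrt(2145) and 3/4 + (1/44)*sqrt(2145).
The radius of convergence is the smallest modulus among the singular points: -3/4 + (1/44)*sqrt(2145).

The radius of convergence is -3/4 + (1/44)*sqrt(2145).


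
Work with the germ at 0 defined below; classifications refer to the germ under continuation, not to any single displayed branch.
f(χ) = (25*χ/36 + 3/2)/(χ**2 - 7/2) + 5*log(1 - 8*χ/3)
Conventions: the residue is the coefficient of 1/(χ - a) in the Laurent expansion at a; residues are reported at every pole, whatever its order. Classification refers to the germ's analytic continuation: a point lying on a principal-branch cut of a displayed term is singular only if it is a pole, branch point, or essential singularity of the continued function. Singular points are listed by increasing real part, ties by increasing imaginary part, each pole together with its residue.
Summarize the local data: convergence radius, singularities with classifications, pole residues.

Radius of convergence at 0: 3/8.
At -(1/2)*sqrt(14): a pole of order 1; residue 25/72 - (3/28)*sqrt(14).
At 3/8: a logarithmic branch point.
At (1/2)*sqrt(14): a pole of order 1; residue 25/72 + (3/28)*sqrt(14).

Denominator factor (χ**2 - 7/2): discriminant 14, real irrational roots (1/2)*sqrt(14) and -(1/2)*sqrt(14); poles of order 1, moduli (1/2)*sqrt(14) and (1/2)*sqrt(14).
Branch term (5)*log(1 - χ/(3/8)): its argument vanishes at χ = 3/8, a logarithmic branch point, modulus 3/8.
The radius of convergence is the smallest modulus among the singular points: 3/8.
The branch term is analytic at -(1/2)*sqrt(14) and contributes nothing to the residue; only the rational part matters.
The factor χ**2 - 7/2 splits as (χ - a)(χ - a') with a = -(1/2)*sqrt(14), a' = (1/2)*sqrt(14). At the order-1 pole a set g(χ) = (χ - a)*(rational part) = [25*χ/36 + 3/2] / (χ - a').
Simple pole: residue = g(a) at a = -(1/2)*sqrt(14), which is 25/72 - (3/28)*sqrt(14).
The branch term is analytic at (1/2)*sqrt(14) and contributes nothing to the residue; only the rational part matters.
The factor χ**2 - 7/2 splits as (χ - a)(χ - a') with a = (1/2)*sqrt(14), a' = -(1/2)*sqrt(14). At the order-1 pole a set g(χ) = (χ - a)*(rational part) = [25*χ/36 + 3/2] / (χ - a').
Simple pole: residue = g(a) at a = (1/2)*sqrt(14), which is 25/72 + (3/28)*sqrt(14).
List the singular points by increasing real part (a conjugate pair: the negative imaginary part first).


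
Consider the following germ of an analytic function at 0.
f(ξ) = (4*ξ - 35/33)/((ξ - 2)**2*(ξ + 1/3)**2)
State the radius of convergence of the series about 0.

The radius of convergence is 1/3.

Denominator factor (ξ + 1/3)^2: pole of order 2 at -1/3, modulus 1/3.
Denominator factor (ξ - 2)^2: pole of order 2 at 2, modulus 2.
The radius of convergence is the smallest modulus among the singular points: 1/3.


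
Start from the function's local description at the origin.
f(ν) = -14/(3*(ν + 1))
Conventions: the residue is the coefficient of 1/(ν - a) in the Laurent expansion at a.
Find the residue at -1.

At the order-1 pole -1 set g(ν) = (ν - (-1))*f(ν) = -14/3.
Simple pole: residue = g(a) at a = -1, which is -14/3.

The residue is -14/3.


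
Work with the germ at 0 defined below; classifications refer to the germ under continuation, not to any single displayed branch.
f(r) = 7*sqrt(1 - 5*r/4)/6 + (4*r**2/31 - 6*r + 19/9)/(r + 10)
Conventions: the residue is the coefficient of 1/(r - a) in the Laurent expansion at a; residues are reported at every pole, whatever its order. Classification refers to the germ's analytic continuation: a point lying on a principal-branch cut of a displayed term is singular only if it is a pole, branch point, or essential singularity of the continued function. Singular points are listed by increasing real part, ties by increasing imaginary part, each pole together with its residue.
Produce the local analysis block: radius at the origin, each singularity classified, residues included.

Radius of convergence at 0: 4/5.
At -10: a pole of order 1; residue 20929/279.
At 4/5: an algebraic (square-root) branch point.

Denominator factor (r + 10): pole of order 1 at -10, modulus 10.
Branch term (7/6)*sqrt(1 - r/(4/5)): its argument vanishes at r = 4/5, a square-root branch point, modulus 4/5.
The radius of convergence is the smallest modulus among the singular points: 4/5.
The branch term is analytic at -10 and contributes nothing to the residue; only the rational part matters.
At the order-1 pole -10 set g(r) = (r - (-10))*(rational part) = 4*r**2/31 - 6*r + 19/9.
Simple pole: residue = g(a) at a = -10, which is 20929/279.
List the singular points by increasing real part (a conjugate pair: the negative imaginary part first).


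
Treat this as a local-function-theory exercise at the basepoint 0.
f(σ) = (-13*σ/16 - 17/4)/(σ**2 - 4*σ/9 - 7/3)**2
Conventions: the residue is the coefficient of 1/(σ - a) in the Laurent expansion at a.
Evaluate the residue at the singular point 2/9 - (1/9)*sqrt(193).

The residue is -(25839/1191968)*sqrt(193).

The factor σ**2 - 4*σ/9 - 7/3 splits as (σ - a)(σ - a') with a = 2/9 - (1/9)*sqrt(193), a' = 2/9 + (1/9)*sqrt(193). At the order-2 pole a set g(σ) = (σ - a)^2*f(σ) = [-13*σ/16 - 17/4] / (σ - a')^2.
Order-2 pole: residue = g'(a); g'(2/9 - (1/9)*sqrt(193)) = -(25839/1191968)*sqrt(193), so the residue is -(25839/1191968)*sqrt(193).


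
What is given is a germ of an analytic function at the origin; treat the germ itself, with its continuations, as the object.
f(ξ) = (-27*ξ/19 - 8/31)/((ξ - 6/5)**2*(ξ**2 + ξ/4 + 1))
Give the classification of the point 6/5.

The point is a pole of order 2.

The denominator factor ξ - 6/5 vanishes at 6/5 and appears to the power 2; the numerator there equals -5782/2945, nonzero, and no other factor vanishes.
Hence a pole whose order is the multiplicity, 2.


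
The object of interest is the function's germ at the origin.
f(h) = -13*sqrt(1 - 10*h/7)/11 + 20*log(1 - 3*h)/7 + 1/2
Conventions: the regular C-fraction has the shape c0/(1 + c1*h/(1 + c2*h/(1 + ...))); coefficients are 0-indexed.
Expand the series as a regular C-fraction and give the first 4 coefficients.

Taylor coefficients (expand at 0): a_0 = -15/22, a_1 = -85/11, a_2 = -13535/1078, a_3 = -192415/7546.
c0 = a_0 = -15/22. Peel one level at a time: if S = 1 + c*h/S' with S'(0) = 1, then c is the h-coefficient of S and S' = c*h/(S - 1).
S_1 = c0/f = 1 + (-34/3)*h + (48523/441)*h^2 + ...; c1 = -34/3.
S_2 = c1*h/(S_1 - 1) = 1 + (48523/4998)*h + (-1831105/2775556)*h^2 + ...; c2 = 48523/4998.
S_3 = c2*h/(S_2 - 1) = 1 + (5493315/80839318)*h + ...; c3 = 5493315/80839318.

The regular C-fraction coefficients are [-15/22, -34/3, 48523/4998, 5493315/80839318].


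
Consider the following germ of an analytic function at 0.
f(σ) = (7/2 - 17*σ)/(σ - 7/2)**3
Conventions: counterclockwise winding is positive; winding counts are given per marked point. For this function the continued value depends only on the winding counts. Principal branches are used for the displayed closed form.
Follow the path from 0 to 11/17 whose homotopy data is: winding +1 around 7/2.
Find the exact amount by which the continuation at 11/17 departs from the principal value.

Continued minus principal equals 0.

The function is rational, hence single-valued: continuing it around any pole returns the same value, so the difference is 0.


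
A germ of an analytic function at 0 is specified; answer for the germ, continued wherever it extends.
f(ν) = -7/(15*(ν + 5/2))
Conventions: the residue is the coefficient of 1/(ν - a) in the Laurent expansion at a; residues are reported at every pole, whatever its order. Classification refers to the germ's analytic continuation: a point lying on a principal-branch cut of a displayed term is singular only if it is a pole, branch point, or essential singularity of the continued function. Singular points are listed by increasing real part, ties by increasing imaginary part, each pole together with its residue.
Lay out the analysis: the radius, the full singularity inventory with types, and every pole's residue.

Radius of convergence at 0: 5/2.
At -5/2: a pole of order 1; residue -7/15.

Denominator factor (ν + 5/2): pole of order 1 at -5/2, modulus 5/2.
The radius of convergence is the smallest modulus among the singular points: 5/2.
At the order-1 pole -5/2 set g(ν) = (ν - (-5/2))*f(ν) = -7/15.
Simple pole: residue = g(a) at a = -5/2, which is -7/15.


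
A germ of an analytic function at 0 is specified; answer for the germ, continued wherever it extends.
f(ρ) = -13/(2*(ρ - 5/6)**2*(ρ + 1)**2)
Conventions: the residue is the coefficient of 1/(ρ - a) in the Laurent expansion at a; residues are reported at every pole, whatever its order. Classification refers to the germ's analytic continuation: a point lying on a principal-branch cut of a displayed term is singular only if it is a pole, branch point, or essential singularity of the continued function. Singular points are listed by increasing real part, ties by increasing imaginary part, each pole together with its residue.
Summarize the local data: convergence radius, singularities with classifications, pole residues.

Denominator factor (ρ - 5/6)^2: pole of order 2 at 5/6, modulus 5/6.
Denominator factor (ρ + 1)^2: pole of order 2 at -1, modulus 1.
The radius of convergence is the smallest modulus among the singular points: 5/6.
At the order-2 pole -1 set g(ρ) = (ρ - (-1))^2*f(ρ) = -13/(2*(ρ - 5/6)**2).
Order-2 pole: residue = g'(a); g'(-1) = -2808/1331, so the residue is -2808/1331.
At the order-2 pole 5/6 set g(ρ) = (ρ - (5/6))^2*f(ρ) = -13/(2*(ρ + 1)**2).
Order-2 pole: residue = g'(a); g'(5/6) = 2808/1331, so the residue is 2808/1331.
List the singular points by increasing real part (a conjugate pair: the negative imaginary part first).

Radius of convergence at 0: 5/6.
At -1: a pole of order 2; residue -2808/1331.
At 5/6: a pole of order 2; residue 2808/1331.


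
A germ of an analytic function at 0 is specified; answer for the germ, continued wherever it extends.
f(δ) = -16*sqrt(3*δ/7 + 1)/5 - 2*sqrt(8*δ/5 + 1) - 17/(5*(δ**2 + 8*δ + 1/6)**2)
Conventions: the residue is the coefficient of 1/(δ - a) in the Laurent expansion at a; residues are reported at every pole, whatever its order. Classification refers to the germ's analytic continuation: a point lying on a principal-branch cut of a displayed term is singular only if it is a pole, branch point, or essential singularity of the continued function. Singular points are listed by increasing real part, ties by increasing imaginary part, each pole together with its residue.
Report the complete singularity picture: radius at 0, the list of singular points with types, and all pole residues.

Radius of convergence at 0: 4 - (1/6)*sqrt(570).
At -4 - (1/6)*sqrt(570): a pole of order 2; residue -(51/90250)*sqrt(570).
At -7/3: an algebraic (square-root) branch point.
At -5/8: an algebraic (square-root) branch point.
At -4 + (1/6)*sqrt(570): a pole of order 2; residue (51/90250)*sqrt(570).

Denominator factor (δ**2 + 8*δ + 1/6)^2: discriminant 190/3, real irrational roots -4 + (1/6)*sqrt(570) and -4 - (1/6)*sqrt(570); poles of order 2, moduli 4 - (1/6)*sqrt(570) and 4 + (1/6)*sqrt(570).
Branch term (-16/5)*sqrt(1 - δ/(-7/3)): its argument vanishes at δ = -7/3, a square-root branch point, modulus 7/3.
Branch term (-2)*sqrt(1 - δ/(-5/8)): its argument vanishes at δ = -5/8, a square-root branch point, modulus 5/8.
The radius of convergence is the smallest modulus among the singular points: 4 - (1/6)*sqrt(570).
The branch terms are analytic at -4 - (1/6)*sqrt(570) and contribute nothing to the residue; only the rational part matters.
The factor δ**2 + 8*δ + 1/6 splits as (δ - a)(δ - a') with a = -4 - (1/6)*sqrt(570), a' = -4 + (1/6)*sqrt(570). At the order-2 pole a set g(δ) = (δ - a)^2*(rational part) = [-17/5] / (δ - a')^2.
Order-2 pole: residue = g'(a); g'(-4 - (1/6)*sqrt(570)) = -(51/90250)*sqrt(570), so the residue is -(51/90250)*sqrt(570).
The branch terms are analytic at -4 + (1/6)*sqrt(570) and contribute nothing to the residue; only the rational part matters.
The factor δ**2 + 8*δ + 1/6 splits as (δ - a)(δ - a') with a = -4 + (1/6)*sqrt(570), a' = -4 - (1/6)*sqrt(570). At the order-2 pole a set g(δ) = (δ - a)^2*(rational part) = [-17/5] / (δ - a')^2.
Order-2 pole: residue = g'(a); g'(-4 + (1/6)*sqrt(570)) = (51/90250)*sqrt(570), so the residue is (51/90250)*sqrt(570).
List the singular points by increasing real part (a conjugate pair: the negative imaginary part first).


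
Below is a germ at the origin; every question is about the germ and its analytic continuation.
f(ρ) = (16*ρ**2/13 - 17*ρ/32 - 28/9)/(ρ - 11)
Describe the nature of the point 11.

The point is a pole of order 1.

The denominator factor ρ - 11 vanishes at 11 and appears to the power 1; the numerator there equals 524041/3744, nonzero, and no other factor vanishes.
Hence a pole whose order is the multiplicity, 1.


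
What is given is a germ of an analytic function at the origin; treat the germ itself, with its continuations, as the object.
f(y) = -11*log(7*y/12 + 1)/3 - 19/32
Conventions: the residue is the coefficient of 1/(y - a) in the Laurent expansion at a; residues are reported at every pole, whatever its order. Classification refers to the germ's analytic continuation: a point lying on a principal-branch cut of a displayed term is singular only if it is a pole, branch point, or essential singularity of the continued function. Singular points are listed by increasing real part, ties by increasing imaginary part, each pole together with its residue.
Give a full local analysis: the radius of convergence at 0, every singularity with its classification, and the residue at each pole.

Radius of convergence at 0: 12/7.
At -12/7: a logarithmic branch point.

Branch term (-11/3)*log(1 - y/(-12/7)): its argument vanishes at y = -12/7, a logarithmic branch point, modulus 12/7.
The radius of convergence is the smallest modulus among the singular points: 12/7.


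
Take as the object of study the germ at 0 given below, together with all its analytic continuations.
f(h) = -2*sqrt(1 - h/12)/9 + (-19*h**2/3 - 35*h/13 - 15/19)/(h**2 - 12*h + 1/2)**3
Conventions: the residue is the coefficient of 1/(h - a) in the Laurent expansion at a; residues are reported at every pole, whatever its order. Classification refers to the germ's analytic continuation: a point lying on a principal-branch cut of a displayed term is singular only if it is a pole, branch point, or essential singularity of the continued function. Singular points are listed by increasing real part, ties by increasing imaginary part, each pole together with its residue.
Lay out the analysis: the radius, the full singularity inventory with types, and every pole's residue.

Radius of convergence at 0: 6 - (1/2)*sqrt(142).
At 6 - (1/2)*sqrt(142): a pole of order 3; residue (755815/2121696408)*sqrt(142).
At 6 + (1/2)*sqrt(142): a pole of order 3; residue -(755815/2121696408)*sqrt(142).
At 12: an algebraic (square-root) branch point.


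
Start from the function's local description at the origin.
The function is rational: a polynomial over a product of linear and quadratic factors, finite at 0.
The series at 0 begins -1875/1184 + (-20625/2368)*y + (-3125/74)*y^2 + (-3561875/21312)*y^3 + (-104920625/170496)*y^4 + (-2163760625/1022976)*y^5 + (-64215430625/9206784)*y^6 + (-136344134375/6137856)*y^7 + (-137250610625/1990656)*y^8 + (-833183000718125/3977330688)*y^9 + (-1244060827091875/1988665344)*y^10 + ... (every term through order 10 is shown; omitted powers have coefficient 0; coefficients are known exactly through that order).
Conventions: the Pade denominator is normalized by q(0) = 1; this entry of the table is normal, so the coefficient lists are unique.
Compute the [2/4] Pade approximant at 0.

The Pade approximant has numerator coefficients [-1875/1184, 412638125/2518128758, -162264834375/80580120256]; denominator coefficients [1, -1144076383/204172602, 738294081/136115068, 103320213091/7350213672, -211399068187/11025320508].


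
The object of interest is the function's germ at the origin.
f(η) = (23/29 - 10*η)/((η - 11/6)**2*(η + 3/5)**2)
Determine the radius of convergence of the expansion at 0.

Denominator factor (η + 3/5)^2: pole of order 2 at -3/5, modulus 3/5.
Denominator factor (η - 11/6)^2: pole of order 2 at 11/6, modulus 11/6.
The radius of convergence is the smallest modulus among the singular points: 3/5.

The radius of convergence is 3/5.


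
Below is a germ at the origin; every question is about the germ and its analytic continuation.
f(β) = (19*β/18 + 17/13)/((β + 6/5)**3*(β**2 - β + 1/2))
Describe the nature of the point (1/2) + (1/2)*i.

The point is a pole of order 1.

The denominator factor β**2 - β + 1/2 vanishes at (1/2) + (1/2)*i and appears to the power 1; the numerator there equals (859/468) + (19/36)*i, nonzero, and no other factor vanishes.
Hence a pole whose order is the multiplicity, 1.


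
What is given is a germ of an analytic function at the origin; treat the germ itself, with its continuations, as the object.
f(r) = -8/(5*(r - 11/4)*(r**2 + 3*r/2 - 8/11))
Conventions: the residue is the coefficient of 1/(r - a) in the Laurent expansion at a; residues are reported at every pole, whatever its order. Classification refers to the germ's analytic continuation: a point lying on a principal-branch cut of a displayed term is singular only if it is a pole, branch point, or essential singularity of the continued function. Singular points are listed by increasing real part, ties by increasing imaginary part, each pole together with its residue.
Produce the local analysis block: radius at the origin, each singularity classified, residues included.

Radius of convergence at 0: -3/4 + (1/44)*sqrt(2497).
At -3/4 - (1/44)*sqrt(2497): a pole of order 1; residue 704/9645 - (9856/2189415)*sqrt(2497).
At -3/4 + (1/44)*sqrt(2497): a pole of order 1; residue 704/9645 + (9856/2189415)*sqrt(2497).
At 11/4: a pole of order 1; residue -1408/9645.

Denominator factor (r**2 + 3*r/2 - 8/11): discriminant 227/44, real irrational roots -3/4 + (1/44)*sqrt(2497) and -3/4 - (1/44)*sqrt(2497); poles of order 1, moduli -3/4 + (1/44)*sqrt(2497) and 3/4 + (1/44)*sqrt(2497).
Denominator factor (r - 11/4): pole of order 1 at 11/4, modulus 11/4.
The radius of convergence is the smallest modulus among the singular points: -3/4 + (1/44)*sqrt(2497).
The factor r**2 + 3*r/2 - 8/11 splits as (r - a)(r - a') with a = -3/4 - (1/44)*sqrt(2497), a' = -3/4 + (1/44)*sqrt(2497). At the order-1 pole a set g(r) = (r - a)*f(r) = [-8/(5*(r - 11/4))] / (r - a').
Simple pole: residue = g(a) at a = -3/4 - (1/44)*sqrt(2497), which is 704/9645 - (9856/2189415)*sqrt(2497).
The factor r**2 + 3*r/2 - 8/11 splits as (r - a)(r - a') with a = -3/4 + (1/44)*sqrt(2497), a' = -3/4 - (1/44)*sqrt(2497). At the order-1 pole a set g(r) = (r - a)*f(r) = [-8/(5*(r - 11/4))] / (r - a').
Simple pole: residue = g(a) at a = -3/4 + (1/44)*sqrt(2497), which is 704/9645 + (9856/2189415)*sqrt(2497).
At the order-1 pole 11/4 set g(r) = (r - (11/4))*f(r) = -8/(5*(r**2 + 3*r/2 - 8/11)).
Simple pole: residue = g(a) at a = 11/4, which is -1408/9645.
List the singular points by increasing real part (a conjugate pair: the negative imaginary part first).


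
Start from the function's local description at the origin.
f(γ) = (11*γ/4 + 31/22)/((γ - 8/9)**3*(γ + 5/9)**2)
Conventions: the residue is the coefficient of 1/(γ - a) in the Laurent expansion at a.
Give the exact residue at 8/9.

At the order-3 pole 8/9 set g(γ) = (γ - (8/9))^3*f(γ) = (11*γ/4 + 31/22)/(γ + 5/9)**2.
Order-3 pole: residue = g''(a)/2; g''(8/9) = 521964/314171, so the residue is 260982/314171.

The residue is 260982/314171.


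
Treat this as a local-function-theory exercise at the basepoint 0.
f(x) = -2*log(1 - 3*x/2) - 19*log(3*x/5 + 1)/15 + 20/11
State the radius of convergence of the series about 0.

Branch term (-19/15)*log(1 - x/(-5/3)): its argument vanishes at x = -5/3, a logarithmic branch point, modulus 5/3.
Branch term (-2)*log(1 - x/(2/3)): its argument vanishes at x = 2/3, a logarithmic branch point, modulus 2/3.
The radius of convergence is the smallest modulus among the singular points: 2/3.

The radius of convergence is 2/3.


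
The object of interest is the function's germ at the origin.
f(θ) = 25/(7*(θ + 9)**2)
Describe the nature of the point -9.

The denominator factor θ + 9 vanishes at -9 and appears to the power 2; the numerator there equals 25/7, nonzero, and no other factor vanishes.
Hence a pole whose order is the multiplicity, 2.

The point is a pole of order 2.


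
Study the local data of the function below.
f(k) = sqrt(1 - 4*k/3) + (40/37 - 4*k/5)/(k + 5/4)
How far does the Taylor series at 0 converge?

Denominator factor (k + 5/4): pole of order 1 at -5/4, modulus 5/4.
Branch term (1)*sqrt(1 - k/(3/4)): its argument vanishes at k = 3/4, a square-root branch point, modulus 3/4.
The radius of convergence is the smallest modulus among the singular points: 3/4.

The radius of convergence is 3/4.


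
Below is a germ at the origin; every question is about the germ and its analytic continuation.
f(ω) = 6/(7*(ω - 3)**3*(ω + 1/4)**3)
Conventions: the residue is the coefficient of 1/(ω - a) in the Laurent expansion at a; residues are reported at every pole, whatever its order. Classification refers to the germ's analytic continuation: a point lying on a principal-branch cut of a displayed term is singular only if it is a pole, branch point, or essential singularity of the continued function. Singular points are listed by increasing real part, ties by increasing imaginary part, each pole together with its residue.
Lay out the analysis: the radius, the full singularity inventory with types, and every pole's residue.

Denominator factor (ω + 1/4)^3: pole of order 3 at -1/4, modulus 1/4.
Denominator factor (ω - 3)^3: pole of order 3 at 3, modulus 3.
The radius of convergence is the smallest modulus among the singular points: 1/4.
At the order-3 pole -1/4 set g(ω) = (ω - (-1/4))^3*f(ω) = 6/(7*(ω - 3)**3).
Order-3 pole: residue = g''(a)/2; g''(-1/4) = -73728/2599051, so the residue is -36864/2599051.
At the order-3 pole 3 set g(ω) = (ω - (3))^3*f(ω) = 6/(7*(ω + 1/4)**3).
Order-3 pole: residue = g''(a)/2; g''(3) = 73728/2599051, so the residue is 36864/2599051.
List the singular points by increasing real part (a conjugate pair: the negative imaginary part first).

Radius of convergence at 0: 1/4.
At -1/4: a pole of order 3; residue -36864/2599051.
At 3: a pole of order 3; residue 36864/2599051.


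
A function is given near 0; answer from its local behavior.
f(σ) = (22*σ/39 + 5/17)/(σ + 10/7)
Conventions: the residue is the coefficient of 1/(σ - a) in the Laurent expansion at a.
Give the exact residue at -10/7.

The residue is -2375/4641.

At the order-1 pole -10/7 set g(σ) = (σ - (-10/7))*f(σ) = 22*σ/39 + 5/17.
Simple pole: residue = g(a) at a = -10/7, which is -2375/4641.


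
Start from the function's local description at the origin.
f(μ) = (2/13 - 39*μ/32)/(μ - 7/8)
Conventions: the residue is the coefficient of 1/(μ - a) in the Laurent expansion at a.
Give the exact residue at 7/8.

At the order-1 pole 7/8 set g(μ) = (μ - (7/8))*f(μ) = 2/13 - 39*μ/32.
Simple pole: residue = g(a) at a = 7/8, which is -3037/3328.

The residue is -3037/3328.


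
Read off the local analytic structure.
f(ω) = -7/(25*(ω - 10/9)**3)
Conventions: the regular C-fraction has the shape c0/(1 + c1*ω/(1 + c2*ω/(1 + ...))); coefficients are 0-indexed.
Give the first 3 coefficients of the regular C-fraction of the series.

The regular C-fraction coefficients are [5103/25000, -27/10, 9/10].

Taylor coefficients (expand at 0): a_0 = 5103/25000, a_1 = 137781/250000, a_2 = 1240029/1250000.
c0 = a_0 = 5103/25000. Peel one level at a time: if S = 1 + c*ω/S' with S'(0) = 1, then c is the ω-coefficient of S and S' = c*ω/(S - 1).
S_1 = c0/f = 1 + (-27/10)*ω + (243/100)*ω^2 + ...; c1 = -27/10.
S_2 = c1*ω/(S_1 - 1) = 1 + (9/10)*ω + ...; c2 = 9/10.


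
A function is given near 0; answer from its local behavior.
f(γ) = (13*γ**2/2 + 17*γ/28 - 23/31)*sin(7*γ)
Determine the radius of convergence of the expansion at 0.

The factor sin(7*γ) is entire and contributes no finite singular point.
The polynomial part has no poles.
No finite singular points: the Taylor series at 0 converges everywhere.

The radius of convergence is infinite.
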